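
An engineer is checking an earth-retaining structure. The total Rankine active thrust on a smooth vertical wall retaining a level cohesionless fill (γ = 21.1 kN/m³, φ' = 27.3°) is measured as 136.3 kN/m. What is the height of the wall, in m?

5.90 m

K_a = 0.3711. P_a = ½ K_a γ H² ⇒ H = √(2P_a/(K_a γ)).
H = √(2×136.3/(0.3711×21.1)) = 5.900 m.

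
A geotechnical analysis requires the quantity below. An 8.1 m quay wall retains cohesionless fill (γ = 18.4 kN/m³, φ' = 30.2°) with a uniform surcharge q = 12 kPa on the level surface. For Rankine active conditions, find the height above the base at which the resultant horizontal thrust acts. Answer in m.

K_a = 0.3307.
Triangular part P₁ = ½K_aγH² = 199.6 at H/3 = 2.700 m; rectangular part P₂ = K_a q H = 32.14 at H/2 = 4.050 m.
ȳ = (P₁·2.700 + P₂·4.050)/(P₁+P₂) = 2.887 m.

2.89 m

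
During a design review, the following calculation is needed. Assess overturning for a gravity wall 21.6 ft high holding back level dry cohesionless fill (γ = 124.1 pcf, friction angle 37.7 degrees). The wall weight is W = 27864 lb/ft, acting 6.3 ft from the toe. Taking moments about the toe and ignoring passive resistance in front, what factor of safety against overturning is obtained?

K_a = tan²(45° − 37.7°/2) = 0.2411.
P_a = ½K_aγH² = 0.5×0.2411×124.1×21.6² = 6979 lb/ft, acting at H/3 = 7.200 ft above the base.
Overturning moment M_o = P_a × H/3 = 6979 × 7.200 = 50250.
Resisting moment M_r = W × 6.3 = 27864 × 6.3 = 175500.
FS_overturning = M_r/M_o = 175500/50250 = 3.494.

3.49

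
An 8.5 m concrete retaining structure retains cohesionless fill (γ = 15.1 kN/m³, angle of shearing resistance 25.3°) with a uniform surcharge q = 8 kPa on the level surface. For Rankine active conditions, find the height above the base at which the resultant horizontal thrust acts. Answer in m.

2.99 m

K_a = 0.4012.
Triangular part P₁ = ½K_aγH² = 218.8 at H/3 = 2.833 m; rectangular part P₂ = K_a q H = 27.28 at H/2 = 4.250 m.
ȳ = (P₁·2.833 + P₂·4.250)/(P₁+P₂) = 2.990 m.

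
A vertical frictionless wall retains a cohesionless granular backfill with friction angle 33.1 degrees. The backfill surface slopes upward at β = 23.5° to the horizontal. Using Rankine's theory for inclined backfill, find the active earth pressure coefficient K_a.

0.387

K_a = cos β · (cos β − √(cos²β − cos²φ)) / (cos β + √(cos²β − cos²φ)).
cos β = 0.9171, cos φ = 0.8377, √(cos²β − cos²φ) = 0.3731.
K_a = 0.9171 × (0.9171 − 0.3731)/(0.9171 + 0.3731) = 0.3866.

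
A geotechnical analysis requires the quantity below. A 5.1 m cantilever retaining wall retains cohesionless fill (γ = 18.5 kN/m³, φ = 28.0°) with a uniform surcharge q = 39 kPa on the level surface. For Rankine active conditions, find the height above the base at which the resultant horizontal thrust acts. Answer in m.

K_a = 0.3610.
Triangular part P₁ = ½K_aγH² = 86.86 at H/3 = 1.700 m; rectangular part P₂ = K_a q H = 71.81 at H/2 = 2.550 m.
ȳ = (P₁·1.700 + P₂·2.550)/(P₁+P₂) = 2.085 m.

2.08 m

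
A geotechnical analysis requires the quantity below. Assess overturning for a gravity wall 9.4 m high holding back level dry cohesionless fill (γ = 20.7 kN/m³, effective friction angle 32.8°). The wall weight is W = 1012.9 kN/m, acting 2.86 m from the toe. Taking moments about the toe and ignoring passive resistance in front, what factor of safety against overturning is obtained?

3.40

K_a = tan²(45° − 32.8°/2) = 0.2973.
P_a = ½K_aγH² = 0.5×0.2973×20.7×9.4² = 271.9 kN/m, acting at H/3 = 3.133 m above the base.
Overturning moment M_o = P_a × H/3 = 271.9 × 3.133 = 851.8.
Resisting moment M_r = W × 2.86 = 1012.9 × 2.86 = 2897.
FS_overturning = M_r/M_o = 2897/851.8 = 3.401.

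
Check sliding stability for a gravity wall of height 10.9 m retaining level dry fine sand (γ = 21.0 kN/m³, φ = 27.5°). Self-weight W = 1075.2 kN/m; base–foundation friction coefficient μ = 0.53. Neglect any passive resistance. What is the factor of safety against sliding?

K_a = tan²(45° − 27.5°/2) = 0.3682.
P_a = ½K_aγH² = 0.5×0.3682×21.0×10.9² = 459.4 kN/m, acting at H/3 = 3.633 m above the base.
FS_sliding = μW / P_a = 0.53×1075.2 / 459.4 = 1.241.

1.24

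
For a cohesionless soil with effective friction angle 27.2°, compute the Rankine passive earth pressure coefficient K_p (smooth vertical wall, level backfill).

K_p = (1 + sin φ)/(1 − sin φ) = tan²(45° + 27.2°/2) = 2.684.

2.68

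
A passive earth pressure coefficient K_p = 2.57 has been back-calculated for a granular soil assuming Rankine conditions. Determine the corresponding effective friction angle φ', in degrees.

26.1°

K_p = (1+sin φ)/(1−sin φ) ⇒ sin φ = (K_p − 1)/(K_p + 1) = 0.4398.
φ = arcsin(0.4398) = 26.09°.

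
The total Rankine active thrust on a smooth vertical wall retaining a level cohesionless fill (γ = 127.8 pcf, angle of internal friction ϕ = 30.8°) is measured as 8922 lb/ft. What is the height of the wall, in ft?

K_a = 0.3227. P_a = ½ K_a γ H² ⇒ H = √(2P_a/(K_a γ)).
H = √(2×8922/(0.3227×127.8)) = 20.80 ft.

20.8 ft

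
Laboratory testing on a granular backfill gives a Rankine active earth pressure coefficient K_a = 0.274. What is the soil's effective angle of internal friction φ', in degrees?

34.7°

K_a = tan²(45° − φ/2) ⇒ 45° − φ/2 = arctan(√0.274) = 27.63°.
φ = 2(45° − 27.63°) = 34.74°.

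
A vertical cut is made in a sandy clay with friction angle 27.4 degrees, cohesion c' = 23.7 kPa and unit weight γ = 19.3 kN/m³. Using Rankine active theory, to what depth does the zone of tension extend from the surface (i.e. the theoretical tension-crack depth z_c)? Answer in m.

4.04 m

K_a = tan²(45° − 27.4°/2) = 0.3697; √K_a = 0.6080.
The active pressure is zero where K_a γ z = 2c√K_a, so z_c = 2c/(γ√K_a) = 2×23.7/(19.3×0.6080) = 4.039 m.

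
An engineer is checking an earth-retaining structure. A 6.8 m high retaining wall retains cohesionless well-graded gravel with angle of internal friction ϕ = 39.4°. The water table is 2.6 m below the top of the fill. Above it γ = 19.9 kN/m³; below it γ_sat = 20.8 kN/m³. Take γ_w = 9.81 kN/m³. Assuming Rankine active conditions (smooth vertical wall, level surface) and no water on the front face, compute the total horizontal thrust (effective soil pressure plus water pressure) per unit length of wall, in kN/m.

K_a = tan²(45° − φ/2) = 0.2234.
γ' = 20.8 − 9.81 = 10.99 kN/m³. Depth below WT = 4.2 m.
σ'_h at WT = K_a γ d_w = 11.56 kPa; at base = 11.56 + K_a γ' × 4.2 = 21.87 kPa.
P₁ (0–2.6 m) = ½×11.56×2.6 = 15.03. P₂ (2.6–6.8 m) = ½(11.56+21.87)×4.2 = 70.21.
P_w = ½ γ_w h₂² = 0.5×9.81×4.2² = 86.52. Total = 15.03+70.21+86.52 = 171.8 kN/m.

172 kN/m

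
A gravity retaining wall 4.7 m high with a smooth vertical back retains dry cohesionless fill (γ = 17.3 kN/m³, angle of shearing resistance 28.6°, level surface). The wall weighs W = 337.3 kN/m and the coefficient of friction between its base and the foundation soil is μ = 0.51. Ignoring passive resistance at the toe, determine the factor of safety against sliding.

K_a = tan²(45° − 28.6°/2) = 0.3525.
P_a = ½K_aγH² = 0.5×0.3525×17.3×4.7² = 67.36 kN/m, acting at H/3 = 1.567 m above the base.
FS_sliding = μW / P_a = 0.51×337.3 / 67.36 = 2.554.

2.55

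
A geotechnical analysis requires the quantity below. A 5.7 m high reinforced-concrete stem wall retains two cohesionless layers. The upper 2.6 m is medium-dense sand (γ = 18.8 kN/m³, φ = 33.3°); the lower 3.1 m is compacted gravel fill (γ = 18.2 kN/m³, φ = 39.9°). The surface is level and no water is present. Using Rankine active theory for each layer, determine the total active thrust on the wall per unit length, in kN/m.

K_a1 = tan²(45°−33.3°/2) = 0.2911; K_a2 = tan²(45°−39.9°/2) = 0.2184.
Layer 1: σ at base = K_a1 γ₁ h₁ = 14.23 kPa; P₁ = ½×14.23×2.6 = 18.50.
Layer 2: σ_v at top = γ₁h₁ = 48.88; σ_h top = K_a2×48.88 = 10.68; σ_h base = K_a2×(48.88+18.2×3.1) = 23.00.
P₂ = ½(10.68+23.00)×3.1 = 52.20. Total P_a = 18.50+52.20 = 70.70 kN/m.

70.7 kN/m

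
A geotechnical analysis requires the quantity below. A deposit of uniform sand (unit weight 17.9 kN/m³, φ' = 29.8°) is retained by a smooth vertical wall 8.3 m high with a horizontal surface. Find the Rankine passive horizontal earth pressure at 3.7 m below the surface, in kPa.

K_p = (1 + sin φ)/(1 − sin φ) = 2.976.
σ_h = K_p γ z = 2.976 × 17.9 × 3.7 = 197.1 kPa.

197 kPa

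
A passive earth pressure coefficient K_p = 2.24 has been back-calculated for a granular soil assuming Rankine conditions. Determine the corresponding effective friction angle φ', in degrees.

K_p = (1+sin φ)/(1−sin φ) ⇒ sin φ = (K_p − 1)/(K_p + 1) = 0.3827.
φ = arcsin(0.3827) = 22.50°.

22.5°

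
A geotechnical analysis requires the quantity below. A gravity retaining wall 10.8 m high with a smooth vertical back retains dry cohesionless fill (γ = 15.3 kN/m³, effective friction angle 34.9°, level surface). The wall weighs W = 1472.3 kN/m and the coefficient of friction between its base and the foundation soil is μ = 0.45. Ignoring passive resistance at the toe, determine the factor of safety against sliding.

K_a = tan²(45° − 34.9°/2) = 0.2721.
P_a = ½K_aγH² = 0.5×0.2721×15.3×10.8² = 242.8 kN/m, acting at H/3 = 3.600 m above the base.
FS_sliding = μW / P_a = 0.45×1472.3 / 242.8 = 2.728.

2.73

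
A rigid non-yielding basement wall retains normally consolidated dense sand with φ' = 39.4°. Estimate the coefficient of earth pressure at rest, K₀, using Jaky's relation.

K₀ = 1 − sin φ' = 1 − sin 39.4° = 0.3653.

0.365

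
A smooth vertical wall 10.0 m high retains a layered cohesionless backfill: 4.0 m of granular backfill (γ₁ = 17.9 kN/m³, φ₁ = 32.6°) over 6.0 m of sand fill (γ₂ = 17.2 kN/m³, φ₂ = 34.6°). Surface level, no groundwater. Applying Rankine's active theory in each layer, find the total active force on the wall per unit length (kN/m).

247 kN/m

K_a1 = tan²(45°−32.6°/2) = 0.2997; K_a2 = tan²(45°−34.6°/2) = 0.2756.
Layer 1: σ at base = K_a1 γ₁ h₁ = 21.46 kPa; P₁ = ½×21.46×4.0 = 42.92.
Layer 2: σ_v at top = γ₁h₁ = 71.60; σ_h top = K_a2×71.60 = 19.74; σ_h base = K_a2×(71.60+17.2×6.0) = 48.18.
P₂ = ½(19.74+48.18)×6.0 = 203.8. Total P_a = 42.92+203.8 = 246.7 kN/m.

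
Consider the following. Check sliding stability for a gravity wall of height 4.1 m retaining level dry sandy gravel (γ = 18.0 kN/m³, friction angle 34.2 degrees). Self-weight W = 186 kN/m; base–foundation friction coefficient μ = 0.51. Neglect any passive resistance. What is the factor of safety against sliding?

K_a = tan²(45° − 34.2°/2) = 0.2803.
P_a = ½K_aγH² = 0.5×0.2803×18.0×4.1² = 42.41 kN/m, acting at H/3 = 1.367 m above the base.
FS_sliding = μW / P_a = 0.51×186 / 42.41 = 2.237.

2.24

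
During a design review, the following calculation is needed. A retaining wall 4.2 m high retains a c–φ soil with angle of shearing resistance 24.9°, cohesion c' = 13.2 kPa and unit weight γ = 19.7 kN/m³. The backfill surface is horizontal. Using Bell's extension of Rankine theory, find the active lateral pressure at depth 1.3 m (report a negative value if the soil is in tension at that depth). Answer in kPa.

-6.42 kPa

K_a = (1 − sin φ)/(1 + sin φ) = 0.4074.
σ_a = K_a γ z − 2c√K_a = 0.4074×19.7×1.3 − 2×13.2×0.6383 = -6.417 kPa.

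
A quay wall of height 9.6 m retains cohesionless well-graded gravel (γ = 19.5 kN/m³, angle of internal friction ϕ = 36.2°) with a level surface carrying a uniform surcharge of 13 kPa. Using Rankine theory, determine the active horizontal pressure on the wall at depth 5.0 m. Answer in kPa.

28.4 kPa

K_a = (1 − sin φ)/(1 + sin φ) = 0.2574.
σ_v = γz + q = 19.5 × 5.0 + 13 = 110.5 kPa.
σ_h = K_a σ_v = 0.2574 × 110.5 = 28.44 kPa.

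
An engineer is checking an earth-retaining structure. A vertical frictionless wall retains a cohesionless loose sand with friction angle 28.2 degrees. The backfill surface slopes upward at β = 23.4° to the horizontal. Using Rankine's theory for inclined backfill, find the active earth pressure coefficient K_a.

K_a = cos β · (cos β − √(cos²β − cos²φ)) / (cos β + √(cos²β − cos²φ)).
cos β = 0.9178, cos φ = 0.8813, √(cos²β − cos²φ) = 0.2561.
K_a = 0.9178 × (0.9178 − 0.2561)/(0.9178 + 0.2561) = 0.5173.

0.517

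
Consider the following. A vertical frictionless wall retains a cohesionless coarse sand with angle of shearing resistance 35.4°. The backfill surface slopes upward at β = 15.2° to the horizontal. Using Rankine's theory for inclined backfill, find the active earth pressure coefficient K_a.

0.292

K_a = cos β · (cos β − √(cos²β − cos²φ)) / (cos β + √(cos²β − cos²φ)).
cos β = 0.9650, cos φ = 0.8151, √(cos²β − cos²φ) = 0.5165.
K_a = 0.9650 × (0.9650 − 0.5165)/(0.9650 + 0.5165) = 0.2921.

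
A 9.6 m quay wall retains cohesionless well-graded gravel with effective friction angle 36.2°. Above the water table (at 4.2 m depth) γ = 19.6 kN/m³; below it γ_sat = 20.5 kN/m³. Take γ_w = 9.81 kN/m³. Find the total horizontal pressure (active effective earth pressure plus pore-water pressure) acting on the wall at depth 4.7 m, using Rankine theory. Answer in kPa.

K_a = (1 − sin φ)/(1 + sin φ) = 0.2574.
γ' = 20.5 − 9.81 = 10.69 kN/m³.
Effective vertical stress at 4.7 m: σ'_v = 19.6×4.2 + 10.69×0.500 = 87.67 kPa.
σ'_h = K_a σ'_v = 0.2574 × 87.67 = 22.56 kPa; u = γ_w × 0.500 = 4.905 kPa.
Total σ_h = 22.56 + 4.905 = 27.47 kPa.

27.5 kPa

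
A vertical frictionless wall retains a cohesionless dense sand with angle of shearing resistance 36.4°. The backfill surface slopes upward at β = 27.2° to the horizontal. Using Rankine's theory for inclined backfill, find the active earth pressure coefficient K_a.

K_a = cos β · (cos β − √(cos²β − cos²φ)) / (cos β + √(cos²β − cos²φ)).
cos β = 0.8894, cos φ = 0.8049, √(cos²β − cos²φ) = 0.3784.
K_a = 0.8894 × (0.8894 − 0.3784)/(0.8894 + 0.3784) = 0.3585.

0.358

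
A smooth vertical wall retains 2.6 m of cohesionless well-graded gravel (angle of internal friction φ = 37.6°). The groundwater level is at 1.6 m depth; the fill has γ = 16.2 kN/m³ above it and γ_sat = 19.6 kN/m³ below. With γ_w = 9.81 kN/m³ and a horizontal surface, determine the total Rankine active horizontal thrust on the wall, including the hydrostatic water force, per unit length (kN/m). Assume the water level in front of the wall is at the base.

17.4 kN/m

K_a = tan²(45° − φ/2) = 0.2421.
γ' = 19.6 − 9.81 = 9.790 kN/m³. Depth below WT = 1.0 m.
σ'_h at WT = K_a γ d_w = 6.276 kPa; at base = 6.276 + K_a γ' × 1.0 = 8.646 kPa.
P₁ (0–1.6 m) = ½×6.276×1.6 = 5.021. P₂ (1.6–2.6 m) = ½(6.276+8.646)×1.0 = 7.461.
P_w = ½ γ_w h₂² = 0.5×9.81×1.0² = 4.905. Total = 5.021+7.461+4.905 = 17.39 kN/m.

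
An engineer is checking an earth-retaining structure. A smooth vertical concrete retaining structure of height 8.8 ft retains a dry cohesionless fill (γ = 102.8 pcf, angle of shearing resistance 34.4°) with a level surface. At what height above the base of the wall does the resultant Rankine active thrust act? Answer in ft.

2.93 ft

K_a = 0.2780.
The pressure distribution is triangular, so the resultant acts at H/3 above the base = 8.8/3 = 2.933 ft.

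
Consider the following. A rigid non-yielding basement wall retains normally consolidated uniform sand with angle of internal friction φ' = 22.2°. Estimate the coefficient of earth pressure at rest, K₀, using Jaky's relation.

0.622

K₀ = 1 − sin φ' = 1 − sin 22.2° = 0.6222.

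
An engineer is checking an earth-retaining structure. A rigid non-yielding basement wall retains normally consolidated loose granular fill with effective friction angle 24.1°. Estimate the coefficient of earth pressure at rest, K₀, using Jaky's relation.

K₀ = 1 − sin φ' = 1 − sin 24.1° = 0.5917.

0.592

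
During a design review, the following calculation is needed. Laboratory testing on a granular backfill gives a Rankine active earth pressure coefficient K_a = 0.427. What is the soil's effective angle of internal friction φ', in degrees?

K_a = tan²(45° − φ/2) ⇒ 45° − φ/2 = arctan(√0.427) = 33.16°.
φ = 2(45° − 33.16°) = 23.67°.

23.7°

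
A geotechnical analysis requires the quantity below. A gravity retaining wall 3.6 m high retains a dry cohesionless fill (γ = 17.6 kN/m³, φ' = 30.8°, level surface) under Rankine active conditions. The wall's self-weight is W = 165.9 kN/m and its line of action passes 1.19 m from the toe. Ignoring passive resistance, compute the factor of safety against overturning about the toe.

K_a = tan²(45° − 30.8°/2) = 0.3227.
P_a = ½K_aγH² = 0.5×0.3227×17.6×3.6² = 36.80 kN/m, acting at H/3 = 1.200 m above the base.
Overturning moment M_o = P_a × H/3 = 36.80 × 1.200 = 44.17.
Resisting moment M_r = W × 1.19 = 165.9 × 1.19 = 197.4.
FS_overturning = M_r/M_o = 197.4/44.17 = 4.470.

4.47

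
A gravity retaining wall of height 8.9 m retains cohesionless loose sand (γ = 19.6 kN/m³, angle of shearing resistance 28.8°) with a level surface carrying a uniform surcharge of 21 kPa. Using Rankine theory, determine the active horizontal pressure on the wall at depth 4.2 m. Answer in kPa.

36.1 kPa

K_a = (1 − sin φ)/(1 + sin φ) = 0.3498.
σ_v = γz + q = 19.6 × 4.2 + 21 = 103.3 kPa.
σ_h = K_a σ_v = 0.3498 × 103.3 = 36.14 kPa.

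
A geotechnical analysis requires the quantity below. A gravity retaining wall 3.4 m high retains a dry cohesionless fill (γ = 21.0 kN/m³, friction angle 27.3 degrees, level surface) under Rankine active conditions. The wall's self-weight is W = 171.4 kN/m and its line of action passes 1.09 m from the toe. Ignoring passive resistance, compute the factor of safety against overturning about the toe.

3.66

K_a = tan²(45° − 27.3°/2) = 0.3711.
P_a = ½K_aγH² = 0.5×0.3711×21.0×3.4² = 45.05 kN/m, acting at H/3 = 1.133 m above the base.
Overturning moment M_o = P_a × H/3 = 45.05 × 1.133 = 51.05.
Resisting moment M_r = W × 1.09 = 171.4 × 1.09 = 186.8.
FS_overturning = M_r/M_o = 186.8/51.05 = 3.659.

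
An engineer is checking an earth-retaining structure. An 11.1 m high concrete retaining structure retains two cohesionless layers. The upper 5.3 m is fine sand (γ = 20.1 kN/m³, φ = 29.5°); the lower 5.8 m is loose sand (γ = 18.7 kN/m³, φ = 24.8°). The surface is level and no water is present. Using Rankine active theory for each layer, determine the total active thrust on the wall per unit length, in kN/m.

K_a1 = tan²(45°−29.5°/2) = 0.3401; K_a2 = tan²(45°−24.8°/2) = 0.4090.
Layer 1: σ at base = K_a1 γ₁ h₁ = 36.23 kPa; P₁ = ½×36.23×5.3 = 96.01.
Layer 2: σ_v at top = γ₁h₁ = 106.5; σ_h top = K_a2×106.5 = 43.57; σ_h base = K_a2×(106.5+18.7×5.8) = 87.93.
P₂ = ½(43.57+87.93)×5.8 = 381.3. Total P_a = 96.01+381.3 = 477.4 kN/m.

477 kN/m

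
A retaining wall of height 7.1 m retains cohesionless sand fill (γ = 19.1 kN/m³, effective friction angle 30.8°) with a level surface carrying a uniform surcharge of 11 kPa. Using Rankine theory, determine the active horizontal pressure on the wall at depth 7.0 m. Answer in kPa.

46.7 kPa

K_a = (1 − sin φ)/(1 + sin φ) = 0.3227.
σ_v = γz + q = 19.1 × 7.0 + 11 = 144.7 kPa.
σ_h = K_a σ_v = 0.3227 × 144.7 = 46.70 kPa.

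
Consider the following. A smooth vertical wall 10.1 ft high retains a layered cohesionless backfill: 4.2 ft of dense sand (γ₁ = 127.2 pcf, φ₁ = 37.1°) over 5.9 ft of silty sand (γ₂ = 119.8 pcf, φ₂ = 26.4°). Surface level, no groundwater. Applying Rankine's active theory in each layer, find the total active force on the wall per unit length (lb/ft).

K_a1 = tan²(45°−37.1°/2) = 0.2475; K_a2 = tan²(45°−26.4°/2) = 0.3844.
Layer 1: σ at base = K_a1 γ₁ h₁ = 132.2 psf; P₁ = ½×132.2×4.2 = 277.7.
Layer 2: σ_v at top = γ₁h₁ = 534.2; σ_h top = K_a2×534.2 = 205.4; σ_h base = K_a2×(534.2+119.8×5.9) = 477.1.
P₂ = ½(205.4+477.1)×5.9 = 2013. Total P_a = 277.7+2013 = 2291 lb/ft.

2290 lb/ft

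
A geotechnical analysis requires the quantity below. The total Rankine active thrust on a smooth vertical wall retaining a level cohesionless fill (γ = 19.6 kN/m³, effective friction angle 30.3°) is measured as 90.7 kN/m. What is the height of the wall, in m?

5.30 m

K_a = 0.3293. P_a = ½ K_a γ H² ⇒ H = √(2P_a/(K_a γ)).
H = √(2×90.7/(0.3293×19.6)) = 5.301 m.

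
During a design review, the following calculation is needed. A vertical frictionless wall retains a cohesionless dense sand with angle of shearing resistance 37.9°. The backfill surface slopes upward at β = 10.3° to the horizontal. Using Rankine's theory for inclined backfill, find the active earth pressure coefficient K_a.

K_a = cos β · (cos β − √(cos²β − cos²φ)) / (cos β + √(cos²β − cos²φ)).
cos β = 0.9839, cos φ = 0.7891, √(cos²β − cos²φ) = 0.5877.
K_a = 0.9839 × (0.9839 − 0.5877)/(0.9839 + 0.5877) = 0.2480.

0.248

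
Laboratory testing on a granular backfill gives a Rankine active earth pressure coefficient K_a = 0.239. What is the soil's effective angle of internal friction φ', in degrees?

37.9°

K_a = tan²(45° − φ/2) ⇒ 45° − φ/2 = arctan(√0.239) = 26.05°.
φ = 2(45° − 26.05°) = 37.89°.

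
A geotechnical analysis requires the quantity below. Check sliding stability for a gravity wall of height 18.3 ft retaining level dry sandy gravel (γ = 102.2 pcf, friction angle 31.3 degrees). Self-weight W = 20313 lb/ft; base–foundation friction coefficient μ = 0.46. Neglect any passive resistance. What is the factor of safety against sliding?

1.73

K_a = tan²(45° − 31.3°/2) = 0.3162.
P_a = ½K_aγH² = 0.5×0.3162×102.2×18.3² = 5411 lb/ft, acting at H/3 = 6.100 ft above the base.
FS_sliding = μW / P_a = 0.46×20313 / 5411 = 1.727.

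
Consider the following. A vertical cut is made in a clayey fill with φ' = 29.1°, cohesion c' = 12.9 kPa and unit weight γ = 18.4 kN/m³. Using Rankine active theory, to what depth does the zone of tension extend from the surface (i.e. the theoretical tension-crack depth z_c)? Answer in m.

K_a = tan²(45° − 29.1°/2) = 0.3456; √K_a = 0.5879.
The active pressure is zero where K_a γ z = 2c√K_a, so z_c = 2c/(γ√K_a) = 2×12.9/(18.4×0.5879) = 2.385 m.

2.39 m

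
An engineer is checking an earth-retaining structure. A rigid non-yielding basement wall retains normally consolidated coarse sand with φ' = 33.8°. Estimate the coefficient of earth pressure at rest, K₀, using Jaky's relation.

K₀ = 1 − sin φ' = 1 − sin 33.8° = 0.4437.

0.444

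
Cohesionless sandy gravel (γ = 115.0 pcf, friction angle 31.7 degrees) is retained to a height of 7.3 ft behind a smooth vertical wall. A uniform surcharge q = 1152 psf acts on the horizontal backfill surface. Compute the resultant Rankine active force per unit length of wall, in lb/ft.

K_a = tan²(45° − φ/2) = 0.3111.
Soil triangle: ½ K_a γ H² = 0.5×0.3111×115.0×7.3² = 953.2 lb/ft.
Surcharge rectangle: K_a q H = 0.3111×1152×7.3 = 2616 lb/ft.
Total = 953.2 + 2616 = 3569 lb/ft.

3570 lb/ft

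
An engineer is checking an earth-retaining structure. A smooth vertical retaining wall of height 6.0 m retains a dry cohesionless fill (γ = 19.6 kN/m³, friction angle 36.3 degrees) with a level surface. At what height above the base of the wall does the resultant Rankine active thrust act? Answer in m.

K_a = 0.2563.
The pressure distribution is triangular, so the resultant acts at H/3 above the base = 6.0/3 = 2.000 m.

2.00 m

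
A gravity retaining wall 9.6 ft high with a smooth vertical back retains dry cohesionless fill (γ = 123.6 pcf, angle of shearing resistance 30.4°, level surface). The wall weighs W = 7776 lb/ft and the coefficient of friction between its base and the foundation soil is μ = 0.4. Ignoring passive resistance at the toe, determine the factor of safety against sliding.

K_a = tan²(45° − 30.4°/2) = 0.3280.
P_a = ½K_aγH² = 0.5×0.3280×123.6×9.6² = 1868 lb/ft, acting at H/3 = 3.200 ft above the base.
FS_sliding = μW / P_a = 0.4×7776 / 1868 = 1.665.

1.67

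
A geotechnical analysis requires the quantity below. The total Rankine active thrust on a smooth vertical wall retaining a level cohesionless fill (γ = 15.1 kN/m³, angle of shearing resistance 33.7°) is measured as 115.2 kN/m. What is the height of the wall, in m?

7.30 m

K_a = 0.2863. P_a = ½ K_a γ H² ⇒ H = √(2P_a/(K_a γ)).
H = √(2×115.2/(0.2863×15.1)) = 7.300 m.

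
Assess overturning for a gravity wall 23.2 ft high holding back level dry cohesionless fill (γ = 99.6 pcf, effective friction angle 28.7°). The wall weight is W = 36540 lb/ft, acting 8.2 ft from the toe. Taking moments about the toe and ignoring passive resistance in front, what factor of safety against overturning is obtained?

K_a = tan²(45° − 28.7°/2) = 0.3511.
P_a = ½K_aγH² = 0.5×0.3511×99.6×23.2² = 9412 lb/ft, acting at H/3 = 7.733 ft above the base.
Overturning moment M_o = P_a × H/3 = 9412 × 7.733 = 72790.
Resisting moment M_r = W × 8.2 = 36540 × 8.2 = 299600.
FS_overturning = M_r/M_o = 299600/72790 = 4.116.

4.12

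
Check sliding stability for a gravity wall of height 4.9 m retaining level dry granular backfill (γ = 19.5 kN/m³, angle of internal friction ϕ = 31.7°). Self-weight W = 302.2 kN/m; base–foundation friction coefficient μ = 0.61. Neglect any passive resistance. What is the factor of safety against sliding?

K_a = tan²(45° − 31.7°/2) = 0.3111.
P_a = ½K_aγH² = 0.5×0.3111×19.5×4.9² = 72.82 kN/m, acting at H/3 = 1.633 m above the base.
FS_sliding = μW / P_a = 0.61×302.2 / 72.82 = 2.531.

2.53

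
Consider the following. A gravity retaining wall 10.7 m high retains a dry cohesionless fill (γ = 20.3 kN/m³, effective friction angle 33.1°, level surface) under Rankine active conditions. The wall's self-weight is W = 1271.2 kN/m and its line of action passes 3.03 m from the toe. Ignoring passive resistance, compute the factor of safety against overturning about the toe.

K_a = tan²(45° − 33.1°/2) = 0.2936.
P_a = ½K_aγH² = 0.5×0.2936×20.3×10.7² = 341.2 kN/m, acting at H/3 = 3.567 m above the base.
Overturning moment M_o = P_a × H/3 = 341.2 × 3.567 = 1217.
Resisting moment M_r = W × 3.03 = 1271.2 × 3.03 = 3852.
FS_overturning = M_r/M_o = 3852/1217 = 3.165.

3.17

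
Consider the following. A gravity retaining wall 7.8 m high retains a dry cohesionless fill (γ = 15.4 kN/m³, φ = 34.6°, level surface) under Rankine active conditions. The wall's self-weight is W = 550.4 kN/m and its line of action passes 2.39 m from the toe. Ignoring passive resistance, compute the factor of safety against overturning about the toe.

K_a = tan²(45° − 34.6°/2) = 0.2756.
P_a = ½K_aγH² = 0.5×0.2756×15.4×7.8² = 129.1 kN/m, acting at H/3 = 2.600 m above the base.
Overturning moment M_o = P_a × H/3 = 129.1 × 2.600 = 335.7.
Resisting moment M_r = W × 2.39 = 550.4 × 2.39 = 1315.
FS_overturning = M_r/M_o = 1315/335.7 = 3.918.

3.92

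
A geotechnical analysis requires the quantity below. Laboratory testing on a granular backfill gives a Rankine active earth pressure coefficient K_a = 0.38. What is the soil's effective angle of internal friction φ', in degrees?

K_a = tan²(45° − φ/2) ⇒ 45° − φ/2 = arctan(√0.38) = 31.65°.
φ = 2(45° − 31.65°) = 26.70°.

26.7°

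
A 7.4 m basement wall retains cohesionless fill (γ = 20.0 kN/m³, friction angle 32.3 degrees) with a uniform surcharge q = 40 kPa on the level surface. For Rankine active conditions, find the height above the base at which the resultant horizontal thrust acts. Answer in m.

K_a = 0.3035.
Triangular part P₁ = ½K_aγH² = 166.2 at H/3 = 2.467 m; rectangular part P₂ = K_a q H = 89.83 at H/2 = 3.700 m.
ȳ = (P₁·2.467 + P₂·3.700)/(P₁+P₂) = 2.899 m.

2.90 m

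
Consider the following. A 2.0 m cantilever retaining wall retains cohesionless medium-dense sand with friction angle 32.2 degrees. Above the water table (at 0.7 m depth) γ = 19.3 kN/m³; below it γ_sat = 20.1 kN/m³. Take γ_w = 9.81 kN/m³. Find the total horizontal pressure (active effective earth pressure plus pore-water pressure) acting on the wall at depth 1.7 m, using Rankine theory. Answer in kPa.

K_a = (1 − sin φ)/(1 + sin φ) = 0.3047.
γ' = 20.1 − 9.81 = 10.29 kN/m³.
Effective vertical stress at 1.7 m: σ'_v = 19.3×0.7 + 10.29×1.00 = 23.80 kPa.
σ'_h = K_a σ'_v = 0.3047 × 23.80 = 7.253 kPa; u = γ_w × 1.00 = 9.810 kPa.
Total σ_h = 7.253 + 9.810 = 17.06 kPa.

17.1 kPa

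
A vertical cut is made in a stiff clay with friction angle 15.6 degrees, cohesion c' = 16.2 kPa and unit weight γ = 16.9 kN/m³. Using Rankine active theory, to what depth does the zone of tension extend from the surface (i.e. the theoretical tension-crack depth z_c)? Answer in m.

2.53 m

K_a = tan²(45° − 15.6°/2) = 0.5761; √K_a = 0.7590.
The active pressure is zero where K_a γ z = 2c√K_a, so z_c = 2c/(γ√K_a) = 2×16.2/(16.9×0.7590) = 2.526 m.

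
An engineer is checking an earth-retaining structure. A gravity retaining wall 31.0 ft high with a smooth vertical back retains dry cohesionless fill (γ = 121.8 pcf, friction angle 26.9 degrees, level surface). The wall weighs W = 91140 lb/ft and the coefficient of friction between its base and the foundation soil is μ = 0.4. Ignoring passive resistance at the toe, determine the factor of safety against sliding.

K_a = tan²(45° − 26.9°/2) = 0.3770.
P_a = ½K_aγH² = 0.5×0.3770×121.8×31.0² = 22060 lb/ft, acting at H/3 = 10.33 ft above the base.
FS_sliding = μW / P_a = 0.4×91140 / 22060 = 1.652.

1.65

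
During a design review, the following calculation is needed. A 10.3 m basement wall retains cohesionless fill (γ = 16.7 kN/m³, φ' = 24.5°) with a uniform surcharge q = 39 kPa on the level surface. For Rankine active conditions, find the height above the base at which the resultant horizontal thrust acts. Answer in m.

K_a = 0.4137.
Triangular part P₁ = ½K_aγH² = 366.5 at H/3 = 3.433 m; rectangular part P₂ = K_a q H = 166.2 at H/2 = 5.150 m.
ȳ = (P₁·3.433 + P₂·5.150)/(P₁+P₂) = 3.969 m.

3.97 m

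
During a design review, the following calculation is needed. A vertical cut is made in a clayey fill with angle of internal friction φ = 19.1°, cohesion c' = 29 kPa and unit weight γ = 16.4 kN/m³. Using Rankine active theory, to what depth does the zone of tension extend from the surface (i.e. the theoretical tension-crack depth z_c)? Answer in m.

K_a = tan²(45° − 19.1°/2) = 0.5069; √K_a = 0.7120.
The active pressure is zero where K_a γ z = 2c√K_a, so z_c = 2c/(γ√K_a) = 2×29/(16.4×0.7120) = 4.967 m.

4.97 m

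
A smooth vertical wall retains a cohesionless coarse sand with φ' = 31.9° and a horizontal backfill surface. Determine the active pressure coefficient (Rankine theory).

K_a = (1 − sin φ)/(1 + sin φ) = (1 − sin 31.9°)/(1 + sin 31.9°) = 0.3085.

0.309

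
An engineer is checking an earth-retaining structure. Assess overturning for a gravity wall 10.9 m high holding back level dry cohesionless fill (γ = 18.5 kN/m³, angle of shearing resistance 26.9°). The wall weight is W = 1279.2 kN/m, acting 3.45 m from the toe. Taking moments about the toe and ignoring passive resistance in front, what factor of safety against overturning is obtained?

2.93

K_a = tan²(45° − 26.9°/2) = 0.3770.
P_a = ½K_aγH² = 0.5×0.3770×18.5×10.9² = 414.3 kN/m, acting at H/3 = 3.633 m above the base.
Overturning moment M_o = P_a × H/3 = 414.3 × 3.633 = 1505.
Resisting moment M_r = W × 3.45 = 1279.2 × 3.45 = 4413.
FS_overturning = M_r/M_o = 4413/1505 = 2.932.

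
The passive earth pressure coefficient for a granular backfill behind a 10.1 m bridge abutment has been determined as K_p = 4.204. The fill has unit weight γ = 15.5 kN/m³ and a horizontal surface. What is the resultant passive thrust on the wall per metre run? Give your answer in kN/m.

P = ½ K_p γ H² = 0.5 × 4.204 × 15.5 × 10.1² = 3324 kN/m.

3320 kN/m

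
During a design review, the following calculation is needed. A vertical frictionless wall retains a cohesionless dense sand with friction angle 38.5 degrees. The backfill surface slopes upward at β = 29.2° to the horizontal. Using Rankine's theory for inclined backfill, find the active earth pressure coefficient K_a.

0.337

K_a = cos β · (cos β − √(cos²β − cos²φ)) / (cos β + √(cos²β − cos²φ)).
cos β = 0.8729, cos φ = 0.7826, √(cos²β − cos²φ) = 0.3867.
K_a = 0.8729 × (0.8729 − 0.3867)/(0.8729 + 0.3867) = 0.3370.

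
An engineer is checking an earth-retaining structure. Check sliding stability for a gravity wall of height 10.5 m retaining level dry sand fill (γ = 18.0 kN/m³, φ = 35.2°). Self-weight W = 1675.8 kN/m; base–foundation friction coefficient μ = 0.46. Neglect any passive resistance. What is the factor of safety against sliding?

K_a = tan²(45° − 35.2°/2) = 0.2687.
P_a = ½K_aγH² = 0.5×0.2687×18.0×10.5² = 266.6 kN/m, acting at H/3 = 3.500 m above the base.
FS_sliding = μW / P_a = 0.46×1675.8 / 266.6 = 2.891.

2.89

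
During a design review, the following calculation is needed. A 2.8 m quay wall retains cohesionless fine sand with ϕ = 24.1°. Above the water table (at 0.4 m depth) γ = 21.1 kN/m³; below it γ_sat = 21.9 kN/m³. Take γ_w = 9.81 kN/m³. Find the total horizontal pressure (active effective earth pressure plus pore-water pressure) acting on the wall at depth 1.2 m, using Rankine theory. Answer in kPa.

K_a = (1 − sin φ)/(1 + sin φ) = 0.4201.
γ' = 21.9 − 9.81 = 12.09 kN/m³.
Effective vertical stress at 1.2 m: σ'_v = 21.1×0.4 + 12.09×0.800 = 18.11 kPa.
σ'_h = K_a σ'_v = 0.4201 × 18.11 = 7.609 kPa; u = γ_w × 0.800 = 7.848 kPa.
Total σ_h = 7.609 + 7.848 = 15.46 kPa.

15.5 kPa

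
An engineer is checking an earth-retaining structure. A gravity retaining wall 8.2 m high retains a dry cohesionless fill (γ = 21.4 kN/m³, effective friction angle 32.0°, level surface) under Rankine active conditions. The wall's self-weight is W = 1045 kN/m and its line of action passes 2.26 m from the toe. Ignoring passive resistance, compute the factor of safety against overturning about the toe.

K_a = tan²(45° − 32.0°/2) = 0.3073.
P_a = ½K_aγH² = 0.5×0.3073×21.4×8.2² = 221.1 kN/m, acting at H/3 = 2.733 m above the base.
Overturning moment M_o = P_a × H/3 = 221.1 × 2.733 = 604.2.
Resisting moment M_r = W × 2.26 = 1045 × 2.26 = 2362.
FS_overturning = M_r/M_o = 2362/604.2 = 3.909.

3.91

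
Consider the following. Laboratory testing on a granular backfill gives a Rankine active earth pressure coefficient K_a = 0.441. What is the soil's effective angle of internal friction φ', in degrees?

22.8°

K_a = tan²(45° − φ/2) ⇒ 45° − φ/2 = arctan(√0.441) = 33.59°.
φ = 2(45° − 33.59°) = 22.83°.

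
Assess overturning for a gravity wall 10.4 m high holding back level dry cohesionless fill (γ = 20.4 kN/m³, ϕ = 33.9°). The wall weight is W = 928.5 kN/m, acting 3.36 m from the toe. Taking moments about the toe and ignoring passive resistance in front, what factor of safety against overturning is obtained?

K_a = tan²(45° − 33.9°/2) = 0.2839.
P_a = ½K_aγH² = 0.5×0.2839×20.4×10.4² = 313.2 kN/m, acting at H/3 = 3.467 m above the base.
Overturning moment M_o = P_a × H/3 = 313.2 × 3.467 = 1086.
Resisting moment M_r = W × 3.36 = 928.5 × 3.36 = 3120.
FS_overturning = M_r/M_o = 3120/1086 = 2.873.

2.87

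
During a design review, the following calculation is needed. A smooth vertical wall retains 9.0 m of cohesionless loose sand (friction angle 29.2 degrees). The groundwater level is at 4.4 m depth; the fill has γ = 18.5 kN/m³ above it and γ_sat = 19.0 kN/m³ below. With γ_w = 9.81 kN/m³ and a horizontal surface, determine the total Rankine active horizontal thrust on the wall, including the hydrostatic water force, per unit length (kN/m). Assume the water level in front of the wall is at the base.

K_a = tan²(45° − φ/2) = 0.3442.
γ' = 19.0 − 9.81 = 9.190 kN/m³. Depth below WT = 4.6 m.
σ'_h at WT = K_a γ d_w = 28.02 kPa; at base = 28.02 + K_a γ' × 4.6 = 42.57 kPa.
P₁ (0–4.4 m) = ½×28.02×4.4 = 61.64. P₂ (4.4–9.0 m) = ½(28.02+42.57)×4.6 = 162.4.
P_w = ½ γ_w h₂² = 0.5×9.81×4.6² = 103.8. Total = 61.64+162.4+103.8 = 327.8 kN/m.

328 kN/m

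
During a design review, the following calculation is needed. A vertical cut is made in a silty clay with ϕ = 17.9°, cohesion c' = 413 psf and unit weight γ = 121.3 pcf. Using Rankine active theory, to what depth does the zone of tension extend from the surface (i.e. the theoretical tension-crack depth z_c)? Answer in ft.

K_a = tan²(45° − 17.9°/2) = 0.5298; √K_a = 0.7279.
The active pressure is zero where K_a γ z = 2c√K_a, so z_c = 2c/(γ√K_a) = 2×413/(121.3×0.7279) = 9.355 ft.

9.36 ft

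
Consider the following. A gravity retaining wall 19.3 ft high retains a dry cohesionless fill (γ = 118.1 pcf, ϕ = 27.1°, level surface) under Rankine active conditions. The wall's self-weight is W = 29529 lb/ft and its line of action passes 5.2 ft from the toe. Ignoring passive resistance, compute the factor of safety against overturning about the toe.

2.90

K_a = tan²(45° − 27.1°/2) = 0.3741.
P_a = ½K_aγH² = 0.5×0.3741×118.1×19.3² = 8228 lb/ft, acting at H/3 = 6.433 ft above the base.
Overturning moment M_o = P_a × H/3 = 8228 × 6.433 = 52930.
Resisting moment M_r = W × 5.2 = 29529 × 5.2 = 153600.
FS_overturning = M_r/M_o = 153600/52930 = 2.901.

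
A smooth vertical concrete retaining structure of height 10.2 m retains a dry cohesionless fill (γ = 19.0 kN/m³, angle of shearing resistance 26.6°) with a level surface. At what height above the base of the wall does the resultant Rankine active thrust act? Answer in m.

K_a = 0.3814.
The pressure distribution is triangular, so the resultant acts at H/3 above the base = 10.2/3 = 3.400 m.

3.40 m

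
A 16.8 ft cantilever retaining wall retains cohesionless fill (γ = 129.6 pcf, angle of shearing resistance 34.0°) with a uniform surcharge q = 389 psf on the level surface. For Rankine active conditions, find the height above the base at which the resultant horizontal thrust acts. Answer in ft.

K_a = 0.2827.
Triangular part P₁ = ½K_aγH² = 5171 at H/3 = 5.600 ft; rectangular part P₂ = K_a q H = 1848 at H/2 = 8.400 ft.
ȳ = (P₁·5.600 + P₂·8.400)/(P₁+P₂) = 6.337 ft.

6.34 ft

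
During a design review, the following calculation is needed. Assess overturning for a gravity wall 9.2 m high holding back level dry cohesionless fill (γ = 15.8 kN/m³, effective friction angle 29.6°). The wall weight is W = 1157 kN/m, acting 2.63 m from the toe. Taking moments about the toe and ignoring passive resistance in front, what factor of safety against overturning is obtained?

K_a = tan²(45° − 29.6°/2) = 0.3387.
P_a = ½K_aγH² = 0.5×0.3387×15.8×9.2² = 226.5 kN/m, acting at H/3 = 3.067 m above the base.
Overturning moment M_o = P_a × H/3 = 226.5 × 3.067 = 694.6.
Resisting moment M_r = W × 2.63 = 1157 × 2.63 = 3043.
FS_overturning = M_r/M_o = 3043/694.6 = 4.381.

4.38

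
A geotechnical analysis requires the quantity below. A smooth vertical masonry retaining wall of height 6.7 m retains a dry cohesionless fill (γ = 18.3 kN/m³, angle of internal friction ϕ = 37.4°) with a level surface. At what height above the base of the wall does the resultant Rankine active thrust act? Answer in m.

K_a = 0.2443.
The pressure distribution is triangular, so the resultant acts at H/3 above the base = 6.7/3 = 2.233 m.

2.23 m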